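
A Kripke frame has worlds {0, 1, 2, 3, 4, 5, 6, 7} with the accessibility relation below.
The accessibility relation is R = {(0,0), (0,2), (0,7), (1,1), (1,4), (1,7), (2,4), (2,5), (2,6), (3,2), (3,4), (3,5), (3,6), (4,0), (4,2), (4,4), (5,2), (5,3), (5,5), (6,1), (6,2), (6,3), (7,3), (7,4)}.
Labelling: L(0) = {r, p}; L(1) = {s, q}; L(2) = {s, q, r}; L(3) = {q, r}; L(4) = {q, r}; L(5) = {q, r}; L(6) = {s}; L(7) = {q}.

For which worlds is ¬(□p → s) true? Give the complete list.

Let φ = ¬(□p → s). Evaluate φ at each world:
  0 (successors {0, 2, 7}): φ is false.
  1 (successors {1, 4, 7}): φ is false.
  2 (successors {4, 5, 6}): φ is false.
  3 (successors {2, 4, 5, 6}): φ is false.
  4 (successors {0, 2, 4}): φ is false.
  5 (successors {2, 3, 5}): φ is false.
  6 (successors {1, 2, 3}): φ is false.
  7 (successors {3, 4}): φ is false.
For instance, at 3:
  At 3: □p → s is true, so ¬(□p → s) is false.
    At 3: □p is false, s is false, so □p → s is true.
      At 3: □p requires p at every successor {2, 4, 5, 6}.
        p fails at 2, so □p is false at 3.
Satisfying worlds: none.

none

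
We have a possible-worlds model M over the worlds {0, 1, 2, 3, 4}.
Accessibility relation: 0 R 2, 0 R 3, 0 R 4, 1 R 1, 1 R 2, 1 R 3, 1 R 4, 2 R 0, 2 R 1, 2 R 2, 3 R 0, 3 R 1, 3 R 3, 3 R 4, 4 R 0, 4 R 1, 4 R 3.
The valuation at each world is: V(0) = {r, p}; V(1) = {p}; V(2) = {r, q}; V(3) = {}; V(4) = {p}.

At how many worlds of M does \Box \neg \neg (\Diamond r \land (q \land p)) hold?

0

Let φ = \Box \neg \neg (\Diamond r \land (q \land p)). Evaluate φ at each world:
  0 (successors {2, 3, 4}): φ is false.
  1 (successors {1, 2, 3, 4}): φ is false.
  2 (successors {0, 1, 2}): φ is false.
  3 (successors {0, 1, 3, 4}): φ is false.
  4 (successors {0, 1, 3}): φ is false.
For instance, at 4:
  At 4: \Box \neg \neg (\Diamond r \land (q \land p)) requires \neg \neg (\Diamond r \land (q \land p)) at every successor {0, 1, 3}.
    \neg \neg (\Diamond r \land (q \land p)) fails at 0, so \Box \neg \neg (\Diamond r \land (q \land p)) is false at 4.
      At 0: \neg (\Diamond r \land (q \land p)) is true, so \neg \neg (\Diamond r \land (q \land p)) is false.
Satisfying worlds: none.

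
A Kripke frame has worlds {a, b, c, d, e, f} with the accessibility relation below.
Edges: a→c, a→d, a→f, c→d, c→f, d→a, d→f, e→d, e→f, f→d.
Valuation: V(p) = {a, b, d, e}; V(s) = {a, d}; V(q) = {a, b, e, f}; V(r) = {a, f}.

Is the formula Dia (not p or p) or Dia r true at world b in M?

At b: Dia (not p or p) is false, Dia r is false, so Dia (not p or p) or Dia r is false.
  At b: no accessible worlds, so Dia (not p or p) is false.
  At b: no accessible worlds, so Dia r is false.

No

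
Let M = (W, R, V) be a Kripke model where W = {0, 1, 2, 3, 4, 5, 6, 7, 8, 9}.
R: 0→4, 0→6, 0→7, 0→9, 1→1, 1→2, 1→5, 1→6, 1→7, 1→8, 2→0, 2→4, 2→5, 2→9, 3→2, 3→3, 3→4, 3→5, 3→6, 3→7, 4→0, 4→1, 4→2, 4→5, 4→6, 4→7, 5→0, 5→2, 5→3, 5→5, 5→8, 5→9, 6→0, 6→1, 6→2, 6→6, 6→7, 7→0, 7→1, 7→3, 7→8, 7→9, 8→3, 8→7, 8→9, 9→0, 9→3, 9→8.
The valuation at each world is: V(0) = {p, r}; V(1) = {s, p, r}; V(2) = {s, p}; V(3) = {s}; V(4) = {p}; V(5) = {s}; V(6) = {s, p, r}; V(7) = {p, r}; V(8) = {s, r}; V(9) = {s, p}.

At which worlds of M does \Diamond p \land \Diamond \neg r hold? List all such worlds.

0, 1, 2, 3, 4, 5, 6, 7, 8, 9

Let φ = \Diamond p \land \Diamond \neg r. Evaluate φ at each world:
  0 (successors {4, 6, 7, 9}): φ is true.
  1 (successors {1, 2, 5, 6, 7, 8}): φ is true.
  2 (successors {0, 4, 5, 9}): φ is true.
  3 (successors {2, 3, 4, 5, 6, 7}): φ is true.
  4 (successors {0, 1, 2, 5, 6, 7}): φ is true.
  5 (successors {0, 2, 3, 5, 8, 9}): φ is true.
  6 (successors {0, 1, 2, 6, 7}): φ is true.
  7 (successors {0, 1, 3, 8, 9}): φ is true.
  8 (successors {3, 7, 9}): φ is true.
  9 (successors {0, 3, 8}): φ is true.
For instance, at 6:
  At 6: \Diamond p is true, \Diamond \neg r is true, so \Diamond p \land \Diamond \neg r is true.
    At 6: \Diamond p requires p at some successor in {0, 1, 2, 6, 7}.
      p holds at 0, so \Diamond p is true at 6.
    At 6: \Diamond \neg r requires \neg r at some successor in {0, 1, 2, 6, 7}.
      \neg r holds at 2, so \Diamond \neg r is true at 6.
Satisfying worlds: {0, 1, 2, 3, 4, 5, 6, 7, 8, 9}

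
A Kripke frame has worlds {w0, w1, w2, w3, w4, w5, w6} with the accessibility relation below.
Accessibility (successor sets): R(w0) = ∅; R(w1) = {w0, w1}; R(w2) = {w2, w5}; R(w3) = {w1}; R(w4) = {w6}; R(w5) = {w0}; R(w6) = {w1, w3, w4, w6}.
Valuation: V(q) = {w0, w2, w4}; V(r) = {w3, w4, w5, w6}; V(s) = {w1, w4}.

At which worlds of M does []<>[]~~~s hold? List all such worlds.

Let φ = []<>[]~~~s. Evaluate φ at each world:
  w0 (successors ∅): φ is true.
  w1 (successors {w0, w1}): φ is false.
  w2 (successors {w2, w5}): φ is true.
  w3 (successors {w1}): φ is true.
  w4 (successors {w6}): φ is true.
  w5 (successors {w0}): φ is false.
  w6 (successors {w1, w3, w4, w6}): φ is false.
For instance, at w1:
  At w1: []<>[]~~~s requires <>[]~~~s at every successor {w0, w1}.
    <>[]~~~s fails at w0, so []<>[]~~~s is false at w1.
      At w0: no accessible worlds, so <>[]~~~s is false.
Satisfying worlds: {w0, w2, w3, w4}

w0, w2, w3, w4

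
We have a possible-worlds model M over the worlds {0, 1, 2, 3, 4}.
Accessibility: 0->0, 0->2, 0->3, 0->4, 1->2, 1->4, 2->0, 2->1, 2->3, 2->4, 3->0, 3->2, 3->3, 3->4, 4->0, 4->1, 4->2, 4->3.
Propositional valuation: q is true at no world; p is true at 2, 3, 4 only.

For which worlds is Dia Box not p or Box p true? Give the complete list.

1

Let φ = Dia Box not p or Box p. Evaluate φ at each world:
  0 (successors {0, 2, 3, 4}): φ is false.
  1 (successors {2, 4}): φ is true.
  2 (successors {0, 1, 3, 4}): φ is false.
  3 (successors {0, 2, 3, 4}): φ is false.
  4 (successors {0, 1, 2, 3}): φ is false.
For instance, at 1:
  At 1: Dia Box not p is false, Box p is true, so Dia Box not p or Box p is true.
    At 1: Dia Box not p requires Box not p at some successor in {2, 4}.
      At 2: Box not p is false.
      At 4: Box not p is false.
    So Dia Box not p is false at 1.
    At 1: Box p requires p at every successor {2, 4}.
      At 2: p is true.
      At 4: p is true.
    So Box p is true at 1.
Satisfying worlds: {1}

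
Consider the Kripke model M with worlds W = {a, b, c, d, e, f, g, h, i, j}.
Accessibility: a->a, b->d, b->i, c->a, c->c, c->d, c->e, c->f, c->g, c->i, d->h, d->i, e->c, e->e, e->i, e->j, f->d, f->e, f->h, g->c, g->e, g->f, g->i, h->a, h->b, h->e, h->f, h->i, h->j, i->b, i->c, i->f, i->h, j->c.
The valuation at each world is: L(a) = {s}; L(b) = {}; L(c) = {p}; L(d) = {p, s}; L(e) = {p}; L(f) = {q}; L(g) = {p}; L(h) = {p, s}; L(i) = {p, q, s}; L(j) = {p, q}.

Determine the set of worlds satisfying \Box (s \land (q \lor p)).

b, d

Recall that \Box ψ holds at a world iff ψ holds at every accessible world, and \Diamond ψ holds iff ψ holds at some accessible world.
Let φ = \Box (s \land (q \lor p)). Evaluate φ at each world:
  a (successors {a}): φ is false.
  b (successors {d, i}): φ is true.
  c (successors {a, c, d, e, f, g, i}): φ is false.
  d (successors {h, i}): φ is true.
  e (successors {c, e, i, j}): φ is false.
  f (successors {d, e, h}): φ is false.
  g (successors {c, e, f, i}): φ is false.
  h (successors {a, b, e, f, i, j}): φ is false.
  i (successors {b, c, f, h}): φ is false.
  j (successors {c}): φ is false.
For instance, at f:
  At f: \Box (s \land (q \lor p)) requires s \land (q \lor p) at every successor {d, e, h}.
    s \land (q \lor p) fails at e, so \Box (s \land (q \lor p)) is false at f.
Satisfying worlds: {b, d}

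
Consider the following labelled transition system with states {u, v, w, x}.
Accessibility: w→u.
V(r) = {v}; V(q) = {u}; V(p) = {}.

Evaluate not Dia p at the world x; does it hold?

Yes

Recall that Dia ψ holds at a world iff ψ holds at some accessible world.
At x: Dia p is false, so not Dia p is true.
  At x: no accessible worlds, so Dia p is false.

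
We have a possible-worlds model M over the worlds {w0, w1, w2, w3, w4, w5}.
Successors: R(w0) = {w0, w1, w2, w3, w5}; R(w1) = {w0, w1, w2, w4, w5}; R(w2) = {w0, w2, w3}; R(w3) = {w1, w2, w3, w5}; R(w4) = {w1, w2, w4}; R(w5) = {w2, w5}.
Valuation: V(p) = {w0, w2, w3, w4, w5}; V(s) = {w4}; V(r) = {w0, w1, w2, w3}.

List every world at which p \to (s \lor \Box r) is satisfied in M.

Let φ = p \to (s \lor \Box r). Evaluate φ at each world:
  w0 (successors {w0, w1, w2, w3, w5}): φ is false.
  w1 (successors {w0, w1, w2, w4, w5}): φ is true.
  w2 (successors {w0, w2, w3}): φ is true.
  w3 (successors {w1, w2, w3, w5}): φ is false.
  w4 (successors {w1, w2, w4}): φ is true.
  w5 (successors {w2, w5}): φ is false.
For instance, at w4:
  At w4: p is true, s \lor \Box r is true, so p \to (s \lor \Box r) is true.
    At w4: s is true, \Box r is false, so s \lor \Box r is true.
      At w4: \Box r requires r at every successor {w1, w2, w4}.
        r fails at w4, so \Box r is false at w4.
Satisfying worlds: {w1, w2, w4}

w1, w2, w4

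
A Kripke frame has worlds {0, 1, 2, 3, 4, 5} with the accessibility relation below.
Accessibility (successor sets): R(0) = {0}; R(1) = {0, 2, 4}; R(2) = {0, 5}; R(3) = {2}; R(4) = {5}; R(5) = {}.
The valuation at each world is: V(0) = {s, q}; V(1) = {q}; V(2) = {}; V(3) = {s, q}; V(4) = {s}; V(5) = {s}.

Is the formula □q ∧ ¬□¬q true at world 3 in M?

No

At 3: □q is false, ¬□¬q is false, so □q ∧ ¬□¬q is false.
  At 3: □q requires q at every successor {2}.
    q fails at 2, so □q is false at 3.
  At 3: □¬q is true, so ¬□¬q is false.
    At 3: □¬q requires ¬q at every successor {2}.
      At 2: ¬q is true.
    So □¬q is true at 3.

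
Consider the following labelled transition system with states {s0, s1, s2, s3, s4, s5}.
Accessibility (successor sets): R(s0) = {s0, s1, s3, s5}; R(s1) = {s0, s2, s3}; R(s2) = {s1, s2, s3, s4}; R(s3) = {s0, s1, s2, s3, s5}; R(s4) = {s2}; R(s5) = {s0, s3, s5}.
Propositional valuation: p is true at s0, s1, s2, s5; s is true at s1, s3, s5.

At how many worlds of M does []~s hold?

Recall that []ψ holds at a world iff ψ holds at every accessible world, and <>ψ holds iff ψ holds at some accessible world.
Let φ = []~s. Evaluate φ at each world:
  s0 (successors {s0, s1, s3, s5}): φ is false.
  s1 (successors {s0, s2, s3}): φ is false.
  s2 (successors {s1, s2, s3, s4}): φ is false.
  s3 (successors {s0, s1, s2, s3, s5}): φ is false.
  s4 (successors {s2}): φ is true.
  s5 (successors {s0, s3, s5}): φ is false.
For instance, at s4:
  At s4: []~s requires ~s at every successor {s2}.
    At s2: ~s is true.
  So []~s is true at s4.
Satisfying worlds: {s4}

1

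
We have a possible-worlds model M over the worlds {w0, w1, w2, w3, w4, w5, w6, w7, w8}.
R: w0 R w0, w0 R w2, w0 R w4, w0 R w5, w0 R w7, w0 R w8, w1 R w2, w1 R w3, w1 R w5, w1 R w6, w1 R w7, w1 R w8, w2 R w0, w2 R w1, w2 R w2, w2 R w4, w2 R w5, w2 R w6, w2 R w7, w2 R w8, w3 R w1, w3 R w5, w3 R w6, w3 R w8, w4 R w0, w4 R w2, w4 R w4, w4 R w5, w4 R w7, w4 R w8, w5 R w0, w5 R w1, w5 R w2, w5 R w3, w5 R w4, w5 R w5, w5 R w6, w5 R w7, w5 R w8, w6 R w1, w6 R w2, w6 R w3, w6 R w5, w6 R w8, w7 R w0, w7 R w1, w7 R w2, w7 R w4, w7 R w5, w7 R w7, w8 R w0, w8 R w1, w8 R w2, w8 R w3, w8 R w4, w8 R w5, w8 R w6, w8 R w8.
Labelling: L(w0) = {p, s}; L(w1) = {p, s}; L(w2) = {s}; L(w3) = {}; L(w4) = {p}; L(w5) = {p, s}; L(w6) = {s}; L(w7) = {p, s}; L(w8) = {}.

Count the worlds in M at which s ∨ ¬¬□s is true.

6

Let φ = s ∨ ¬¬□s. Evaluate φ at each world:
  w0 (successors {w0, w2, w4, w5, w7, w8}): φ is true.
  w1 (successors {w2, w3, w5, w6, w7, w8}): φ is true.
  w2 (successors {w0, w1, w2, w4, w5, w6, w7, w8}): φ is true.
  w3 (successors {w1, w5, w6, w8}): φ is false.
  w4 (successors {w0, w2, w4, w5, w7, w8}): φ is false.
  w5 (successors {w0, w1, w2, w3, w4, w5, w6, w7, w8}): φ is true.
  w6 (successors {w1, w2, w3, w5, w8}): φ is true.
  w7 (successors {w0, w1, w2, w4, w5, w7}): φ is true.
  w8 (successors {w0, w1, w2, w3, w4, w5, w6, w8}): φ is false.
For instance, at w0:
  At w0: s is true, ¬¬□s is false, so s ∨ ¬¬□s is true.
    At w0: ¬□s is true, so ¬¬□s is false.
      At w0: □s is false, so ¬□s is true.
Satisfying worlds: {w0, w1, w2, w5, w6, w7}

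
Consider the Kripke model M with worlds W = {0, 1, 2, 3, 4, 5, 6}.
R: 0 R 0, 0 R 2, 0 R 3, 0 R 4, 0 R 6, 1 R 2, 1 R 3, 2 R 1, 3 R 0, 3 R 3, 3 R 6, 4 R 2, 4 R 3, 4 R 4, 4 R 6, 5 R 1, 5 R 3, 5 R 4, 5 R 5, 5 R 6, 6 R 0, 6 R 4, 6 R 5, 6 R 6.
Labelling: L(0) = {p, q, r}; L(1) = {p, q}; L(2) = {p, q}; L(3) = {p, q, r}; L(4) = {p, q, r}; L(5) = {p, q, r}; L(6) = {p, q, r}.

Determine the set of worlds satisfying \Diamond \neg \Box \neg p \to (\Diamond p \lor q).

Let φ = \Diamond \neg \Box \neg p \to (\Diamond p \lor q). Evaluate φ at each world:
  0 (successors {0, 2, 3, 4, 6}): φ is true.
  1 (successors {2, 3}): φ is true.
  2 (successors {1}): φ is true.
  3 (successors {0, 3, 6}): φ is true.
  4 (successors {2, 3, 4, 6}): φ is true.
  5 (successors {1, 3, 4, 5, 6}): φ is true.
  6 (successors {0, 4, 5, 6}): φ is true.
For instance, at 2:
  At 2: \Diamond \neg \Box \neg p is true, \Diamond p \lor q is true, so \Diamond \neg \Box \neg p \to (\Diamond p \lor q) is true.
    At 2: \Diamond \neg \Box \neg p requires \neg \Box \neg p at some successor in {1}.
      \neg \Box \neg p holds at 1, so \Diamond \neg \Box \neg p is true at 2.
    At 2: \Diamond p is true, q is true, so \Diamond p \lor q is true.
      At 2: \Diamond p requires p at some successor in {1}.
        p holds at 1, so \Diamond p is true at 2.
Satisfying worlds: {0, 1, 2, 3, 4, 5, 6}

0, 1, 2, 3, 4, 5, 6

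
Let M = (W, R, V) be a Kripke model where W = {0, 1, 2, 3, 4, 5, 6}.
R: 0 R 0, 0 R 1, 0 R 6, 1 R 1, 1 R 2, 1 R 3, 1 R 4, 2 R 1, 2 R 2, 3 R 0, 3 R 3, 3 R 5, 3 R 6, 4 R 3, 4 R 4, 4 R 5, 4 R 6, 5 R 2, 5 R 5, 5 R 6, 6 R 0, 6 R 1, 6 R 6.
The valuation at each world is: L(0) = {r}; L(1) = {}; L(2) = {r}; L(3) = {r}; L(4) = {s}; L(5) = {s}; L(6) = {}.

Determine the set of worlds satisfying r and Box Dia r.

0, 2, 3

Recall that Box ψ holds at a world iff ψ holds at every accessible world, and Dia ψ holds iff ψ holds at some accessible world.
Let φ = r and Box Dia r. Evaluate φ at each world:
  0 (successors {0, 1, 6}): φ is true.
  1 (successors {1, 2, 3, 4}): φ is false.
  2 (successors {1, 2}): φ is true.
  3 (successors {0, 3, 5, 6}): φ is true.
  4 (successors {3, 4, 5, 6}): φ is false.
  5 (successors {2, 5, 6}): φ is false.
  6 (successors {0, 1, 6}): φ is false.
For instance, at 5:
  At 5: r is false, Box Dia r is true, so r and Box Dia r is false.
    At 5: Box Dia r requires Dia r at every successor {2, 5, 6}.
      At 2: Dia r is true.
      At 5: Dia r is true.
      At 6: Dia r is true.
    So Box Dia r is true at 5.
Satisfying worlds: {0, 2, 3}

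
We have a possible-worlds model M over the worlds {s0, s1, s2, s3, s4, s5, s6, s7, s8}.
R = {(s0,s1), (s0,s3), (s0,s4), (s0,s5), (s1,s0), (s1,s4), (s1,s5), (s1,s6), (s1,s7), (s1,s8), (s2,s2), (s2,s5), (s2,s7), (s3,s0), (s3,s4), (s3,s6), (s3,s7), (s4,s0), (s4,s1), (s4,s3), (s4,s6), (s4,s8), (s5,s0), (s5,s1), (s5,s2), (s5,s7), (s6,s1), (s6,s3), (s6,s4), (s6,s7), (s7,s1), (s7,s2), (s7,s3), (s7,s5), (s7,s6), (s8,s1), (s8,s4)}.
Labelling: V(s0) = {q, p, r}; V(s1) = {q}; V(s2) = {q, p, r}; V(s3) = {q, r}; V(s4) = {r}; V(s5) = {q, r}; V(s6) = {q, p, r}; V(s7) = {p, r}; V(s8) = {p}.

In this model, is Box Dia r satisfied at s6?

At s6: Box Dia r requires Dia r at every successor {s1, s3, s4, s7}.
  At s1: Dia r is true.
  At s3: Dia r is true.
  At s4: Dia r is true.
  At s7: Dia r is true.
So Box Dia r is true at s6.

Yes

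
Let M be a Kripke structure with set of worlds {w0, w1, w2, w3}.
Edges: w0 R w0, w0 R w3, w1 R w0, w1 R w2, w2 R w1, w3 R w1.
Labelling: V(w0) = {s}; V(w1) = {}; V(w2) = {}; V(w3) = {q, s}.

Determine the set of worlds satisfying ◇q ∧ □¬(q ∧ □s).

Let φ = ◇q ∧ □¬(q ∧ □s). Evaluate φ at each world:
  w0 (successors {w0, w3}): φ is true.
  w1 (successors {w0, w2}): φ is false.
  w2 (successors {w1}): φ is false.
  w3 (successors {w1}): φ is false.
For instance, at w0:
  At w0: ◇q is true, □¬(q ∧ □s) is true, so ◇q ∧ □¬(q ∧ □s) is true.
    At w0: ◇q requires q at some successor in {w0, w3}.
      q holds at w3, so ◇q is true at w0.
    At w0: □¬(q ∧ □s) requires ¬(q ∧ □s) at every successor {w0, w3}.
      At w0: ¬(q ∧ □s) is true.
      At w3: ¬(q ∧ □s) is true.
    So □¬(q ∧ □s) is true at w0.
Satisfying worlds: {w0}

w0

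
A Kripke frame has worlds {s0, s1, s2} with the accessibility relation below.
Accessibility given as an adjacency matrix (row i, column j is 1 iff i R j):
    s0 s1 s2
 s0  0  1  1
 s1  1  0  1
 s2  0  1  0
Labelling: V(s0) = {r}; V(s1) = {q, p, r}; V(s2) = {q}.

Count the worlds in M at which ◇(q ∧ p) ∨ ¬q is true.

2

Let φ = ◇(q ∧ p) ∨ ¬q. Evaluate φ at each world:
  s0 (successors {s1, s2}): φ is true.
  s1 (successors {s0, s2}): φ is false.
  s2 (successors {s1}): φ is true.
For instance, at s0:
  At s0: ◇(q ∧ p) is true, ¬q is true, so ◇(q ∧ p) ∨ ¬q is true.
    At s0: ◇(q ∧ p) requires q ∧ p at some successor in {s1, s2}.
      q ∧ p holds at s1, so ◇(q ∧ p) is true at s0.
Satisfying worlds: {s0, s2}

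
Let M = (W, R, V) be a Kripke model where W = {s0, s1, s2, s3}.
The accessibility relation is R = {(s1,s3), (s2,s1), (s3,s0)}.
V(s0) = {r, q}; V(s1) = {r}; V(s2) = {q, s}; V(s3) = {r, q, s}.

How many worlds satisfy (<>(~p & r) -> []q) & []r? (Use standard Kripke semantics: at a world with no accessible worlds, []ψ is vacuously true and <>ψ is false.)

3

Let φ = (<>(~p & r) -> []q) & []r. Evaluate φ at each world:
  s0 (successors ∅): φ is true.
  s1 (successors {s3}): φ is true.
  s2 (successors {s1}): φ is false.
  s3 (successors {s0}): φ is true.
For instance, at s1:
  At s1: <>(~p & r) -> []q is true, []r is true, so (<>(~p & r) -> []q) & []r is true.
    At s1: <>(~p & r) is true, []q is true, so <>(~p & r) -> []q is true.
      At s1: <>(~p & r) requires ~p & r at some successor in {s3}.
        ~p & r holds at s3, so <>(~p & r) is true at s1.
      At s1: []q requires q at every successor {s3}.
        At s3: q is true.
      So []q is true at s1.
    At s1: []r requires r at every successor {s3}.
      At s3: r is true.
    So []r is true at s1.
Satisfying worlds: {s0, s1, s3}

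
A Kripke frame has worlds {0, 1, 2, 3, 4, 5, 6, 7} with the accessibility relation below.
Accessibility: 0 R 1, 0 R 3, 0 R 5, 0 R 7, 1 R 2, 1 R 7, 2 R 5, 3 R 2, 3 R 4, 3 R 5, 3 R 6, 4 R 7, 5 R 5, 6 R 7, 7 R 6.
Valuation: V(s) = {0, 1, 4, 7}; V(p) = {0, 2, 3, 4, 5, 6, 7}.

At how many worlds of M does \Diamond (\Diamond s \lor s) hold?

6

Let φ = \Diamond (\Diamond s \lor s). Evaluate φ at each world:
  0 (successors {1, 3, 5, 7}): φ is true.
  1 (successors {2, 7}): φ is true.
  2 (successors {5}): φ is false.
  3 (successors {2, 4, 5, 6}): φ is true.
  4 (successors {7}): φ is true.
  5 (successors {5}): φ is false.
  6 (successors {7}): φ is true.
  7 (successors {6}): φ is true.
For instance, at 6:
  At 6: \Diamond (\Diamond s \lor s) requires \Diamond s \lor s at some successor in {7}.
    \Diamond s \lor s holds at 7, so \Diamond (\Diamond s \lor s) is true at 6.
      At 7: \Diamond s is false, s is true, so \Diamond s \lor s is true.
Satisfying worlds: {0, 1, 3, 4, 6, 7}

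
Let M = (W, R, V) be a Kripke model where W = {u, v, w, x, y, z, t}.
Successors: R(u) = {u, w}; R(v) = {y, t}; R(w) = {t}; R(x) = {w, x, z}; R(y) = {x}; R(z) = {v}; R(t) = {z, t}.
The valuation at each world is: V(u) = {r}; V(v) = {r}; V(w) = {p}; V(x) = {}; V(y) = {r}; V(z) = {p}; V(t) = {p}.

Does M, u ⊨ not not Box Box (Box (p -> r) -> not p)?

Recall that Box ψ holds at a world iff ψ holds at every accessible world, and Dia ψ holds iff ψ holds at some accessible world.
At u: not Box Box (Box (p -> r) -> not p) is false, so not not Box Box (Box (p -> r) -> not p) is true.
  At u: Box Box (Box (p -> r) -> not p) is true, so not Box Box (Box (p -> r) -> not p) is false.
    At u: Box Box (Box (p -> r) -> not p) requires Box (Box (p -> r) -> not p) at every successor {u, w}.
      At u: Box (Box (p -> r) -> not p) is true.
      At w: Box (Box (p -> r) -> not p) is true.
    So Box Box (Box (p -> r) -> not p) is true at u.

Yes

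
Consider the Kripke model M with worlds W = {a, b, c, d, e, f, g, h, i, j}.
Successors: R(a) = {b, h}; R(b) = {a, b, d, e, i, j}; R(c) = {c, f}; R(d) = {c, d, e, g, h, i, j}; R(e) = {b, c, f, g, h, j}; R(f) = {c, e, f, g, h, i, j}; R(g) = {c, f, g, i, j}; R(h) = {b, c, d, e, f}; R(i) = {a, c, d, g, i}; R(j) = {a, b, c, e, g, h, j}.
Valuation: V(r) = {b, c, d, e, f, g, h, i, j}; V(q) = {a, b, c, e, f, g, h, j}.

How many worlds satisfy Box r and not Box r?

Let φ = Box r and not Box r. Evaluate φ at each world:
  a (successors {b, h}): φ is false.
  b (successors {a, b, d, e, i, j}): φ is false.
  c (successors {c, f}): φ is false.
  d (successors {c, d, e, g, h, i, j}): φ is false.
  e (successors {b, c, f, g, h, j}): φ is false.
  f (successors {c, e, f, g, h, i, j}): φ is false.
  g (successors {c, f, g, i, j}): φ is false.
  h (successors {b, c, d, e, f}): φ is false.
  i (successors {a, c, d, g, i}): φ is false.
  j (successors {a, b, c, e, g, h, j}): φ is false.
For instance, at e:
  At e: Box r is true, not Box r is false, so Box r and not Box r is false.
    At e: Box r requires r at every successor {b, c, f, g, h, j}.
      At b: r is true.
      At c: r is true.
      At f: r is true.
      At g: r is true.
      At h: r is true.
      At j: r is true.
    So Box r is true at e.
    At e: Box r is true, so not Box r is false.
      At e: Box r requires r at every successor {b, c, f, g, h, j}.
        At b: r is true.
        At c: r is true.
        At f: r is true.
        At g: r is true.
        At h: r is true.
        At j: r is true.
      So Box r is true at e.
Satisfying worlds: none.

0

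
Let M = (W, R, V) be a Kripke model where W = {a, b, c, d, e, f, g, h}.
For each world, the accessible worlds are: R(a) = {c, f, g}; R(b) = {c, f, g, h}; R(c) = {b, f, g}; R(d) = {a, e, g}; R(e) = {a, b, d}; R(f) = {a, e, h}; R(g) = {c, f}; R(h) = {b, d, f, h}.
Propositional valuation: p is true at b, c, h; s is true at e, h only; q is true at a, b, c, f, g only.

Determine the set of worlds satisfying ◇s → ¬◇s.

Recall that ◇ψ holds at a world iff ψ holds at some accessible world.
Let φ = ◇s → ¬◇s. Evaluate φ at each world:
  a (successors {c, f, g}): φ is true.
  b (successors {c, f, g, h}): φ is false.
  c (successors {b, f, g}): φ is true.
  d (successors {a, e, g}): φ is false.
  e (successors {a, b, d}): φ is true.
  f (successors {a, e, h}): φ is false.
  g (successors {c, f}): φ is true.
  h (successors {b, d, f, h}): φ is false.
For instance, at d:
  At d: ◇s is true, ¬◇s is false, so ◇s → ¬◇s is false.
    At d: ◇s requires s at some successor in {a, e, g}.
      s holds at e, so ◇s is true at d.
    At d: ◇s is true, so ¬◇s is false.
      At d: ◇s requires s at some successor in {a, e, g}.
        s holds at e, so ◇s is true at d.
Satisfying worlds: {a, c, e, g}

a, c, e, g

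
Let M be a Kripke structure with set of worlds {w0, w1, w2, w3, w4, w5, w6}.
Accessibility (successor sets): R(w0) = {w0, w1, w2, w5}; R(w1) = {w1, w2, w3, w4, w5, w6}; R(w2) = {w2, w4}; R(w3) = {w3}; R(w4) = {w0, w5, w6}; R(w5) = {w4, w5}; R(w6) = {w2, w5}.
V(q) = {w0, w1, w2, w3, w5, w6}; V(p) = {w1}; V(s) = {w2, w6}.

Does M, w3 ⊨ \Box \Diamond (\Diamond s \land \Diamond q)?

No

Recall that \Box ψ holds at a world iff ψ holds at every accessible world, and \Diamond ψ holds iff ψ holds at some accessible world.
At w3: \Box \Diamond (\Diamond s \land \Diamond q) requires \Diamond (\Diamond s \land \Diamond q) at every successor {w3}.
  \Diamond (\Diamond s \land \Diamond q) fails at w3, so \Box \Diamond (\Diamond s \land \Diamond q) is false at w3.
    At w3: \Diamond (\Diamond s \land \Diamond q) requires \Diamond s \land \Diamond q at some successor in {w3}.
      At w3: \Diamond s \land \Diamond q is false.
    So \Diamond (\Diamond s \land \Diamond q) is false at w3.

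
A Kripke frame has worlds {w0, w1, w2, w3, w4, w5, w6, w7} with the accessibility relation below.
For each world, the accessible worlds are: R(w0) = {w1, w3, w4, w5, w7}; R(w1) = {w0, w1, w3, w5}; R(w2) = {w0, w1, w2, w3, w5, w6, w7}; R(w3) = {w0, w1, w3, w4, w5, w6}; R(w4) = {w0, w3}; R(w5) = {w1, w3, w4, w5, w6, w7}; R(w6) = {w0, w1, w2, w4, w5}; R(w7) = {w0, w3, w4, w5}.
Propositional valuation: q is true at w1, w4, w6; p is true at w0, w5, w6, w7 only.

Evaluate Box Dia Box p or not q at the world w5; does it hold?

At w5: Box Dia Box p is false, not q is true, so Box Dia Box p or not q is true.
  At w5: Box Dia Box p requires Dia Box p at every successor {w1, w3, w4, w5, w6, w7}.
    Dia Box p fails at w1, so Box Dia Box p is false at w5.
      At w1: Dia Box p requires Box p at some successor in {w0, w1, w3, w5}.
        At w0: Box p is false.
        At w1: Box p is false.
        At w3: Box p is false.
        At w5: Box p is false.
      So Dia Box p is false at w1.

Yes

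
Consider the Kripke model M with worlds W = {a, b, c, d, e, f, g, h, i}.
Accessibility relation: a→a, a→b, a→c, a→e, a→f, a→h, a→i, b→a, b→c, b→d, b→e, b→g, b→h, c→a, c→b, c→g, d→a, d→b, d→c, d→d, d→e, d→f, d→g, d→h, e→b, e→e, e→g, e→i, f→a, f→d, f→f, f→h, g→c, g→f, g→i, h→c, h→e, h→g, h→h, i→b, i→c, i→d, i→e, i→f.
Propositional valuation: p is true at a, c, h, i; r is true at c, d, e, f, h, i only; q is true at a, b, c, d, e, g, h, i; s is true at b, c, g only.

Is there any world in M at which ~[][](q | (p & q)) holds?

Yes

Let φ = ~[][](q | (p & q)). Evaluate φ at each world:
  a (successors {a, b, c, e, f, h, i}): φ is true.
  b (successors {a, c, d, e, g, h}): φ is true.
  c (successors {a, b, g}): φ is true.
  d (successors {a, b, c, d, e, f, g, h}): φ is true.
  e (successors {b, e, g, i}): φ is true.
  f (successors {a, d, f, h}): φ is true.
  g (successors {c, f, i}): φ is true.
  h (successors {c, e, g, h}): φ is true.
  i (successors {b, c, d, e, f}): φ is true.
Detail at a (witness):
  At a: [][](q | (p & q)) is false, so ~[][](q | (p & q)) is true.
    At a: [][](q | (p & q)) requires [](q | (p & q)) at every successor {a, b, c, e, f, h, i}.
      [](q | (p & q)) fails at a, so [][](q | (p & q)) is false at a.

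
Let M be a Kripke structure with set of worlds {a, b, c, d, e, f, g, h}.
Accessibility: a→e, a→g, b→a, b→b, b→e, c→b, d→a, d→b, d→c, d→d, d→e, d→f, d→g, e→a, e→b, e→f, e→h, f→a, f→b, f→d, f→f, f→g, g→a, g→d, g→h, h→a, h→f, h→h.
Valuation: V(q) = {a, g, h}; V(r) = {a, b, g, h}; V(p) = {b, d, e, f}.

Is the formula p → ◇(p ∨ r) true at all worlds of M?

Yes

Recall that ◇ψ holds at a world iff ψ holds at some accessible world.
Let φ = p → ◇(p ∨ r). Evaluate φ at each world:
  a (successors {e, g}): φ is true.
  b (successors {a, b, e}): φ is true.
  c (successors {b}): φ is true.
  d (successors {a, b, c, d, e, f, g}): φ is true.
  e (successors {a, b, f, h}): φ is true.
  f (successors {a, b, d, f, g}): φ is true.
  g (successors {a, d, h}): φ is true.
  h (successors {a, f, h}): φ is true.
For instance, at f:
  At f: p is true, ◇(p ∨ r) is true, so p → ◇(p ∨ r) is true.
    At f: ◇(p ∨ r) requires p ∨ r at some successor in {a, b, d, f, g}.
      p ∨ r holds at a, so ◇(p ∨ r) is true at f.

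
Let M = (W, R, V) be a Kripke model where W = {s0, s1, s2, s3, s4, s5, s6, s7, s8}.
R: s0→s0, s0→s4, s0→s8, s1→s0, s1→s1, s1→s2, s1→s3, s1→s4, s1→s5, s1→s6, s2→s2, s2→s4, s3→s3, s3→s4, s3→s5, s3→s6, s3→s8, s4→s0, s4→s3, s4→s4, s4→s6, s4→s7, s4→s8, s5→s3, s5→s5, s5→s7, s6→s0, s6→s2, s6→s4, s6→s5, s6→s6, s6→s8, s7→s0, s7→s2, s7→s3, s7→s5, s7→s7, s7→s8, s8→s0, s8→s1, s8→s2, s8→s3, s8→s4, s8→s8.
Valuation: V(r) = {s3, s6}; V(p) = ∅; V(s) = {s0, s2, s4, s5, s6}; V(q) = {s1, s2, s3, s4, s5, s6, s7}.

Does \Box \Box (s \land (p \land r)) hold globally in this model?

Let φ = \Box \Box (s \land (p \land r)). Evaluate φ at each world:
  s0 (successors {s0, s4, s8}): φ is false.
  s1 (successors {s0, s1, s2, s3, s4, s5, s6}): φ is false.
  s2 (successors {s2, s4}): φ is false.
  s3 (successors {s3, s4, s5, s6, s8}): φ is false.
  s4 (successors {s0, s3, s4, s6, s7, s8}): φ is false.
  s5 (successors {s3, s5, s7}): φ is false.
  s6 (successors {s0, s2, s4, s5, s6, s8}): φ is false.
  s7 (successors {s0, s2, s3, s5, s7, s8}): φ is false.
  s8 (successors {s0, s1, s2, s3, s4, s8}): φ is false.
Detail at s0 (counterexample):
  At s0: \Box \Box (s \land (p \land r)) requires \Box (s \land (p \land r)) at every successor {s0, s4, s8}.
    \Box (s \land (p \land r)) fails at s0, so \Box \Box (s \land (p \land r)) is false at s0.
      At s0: \Box (s \land (p \land r)) requires s \land (p \land r) at every successor {s0, s4, s8}.
        s \land (p \land r) fails at s0, so \Box (s \land (p \land r)) is false at s0.

No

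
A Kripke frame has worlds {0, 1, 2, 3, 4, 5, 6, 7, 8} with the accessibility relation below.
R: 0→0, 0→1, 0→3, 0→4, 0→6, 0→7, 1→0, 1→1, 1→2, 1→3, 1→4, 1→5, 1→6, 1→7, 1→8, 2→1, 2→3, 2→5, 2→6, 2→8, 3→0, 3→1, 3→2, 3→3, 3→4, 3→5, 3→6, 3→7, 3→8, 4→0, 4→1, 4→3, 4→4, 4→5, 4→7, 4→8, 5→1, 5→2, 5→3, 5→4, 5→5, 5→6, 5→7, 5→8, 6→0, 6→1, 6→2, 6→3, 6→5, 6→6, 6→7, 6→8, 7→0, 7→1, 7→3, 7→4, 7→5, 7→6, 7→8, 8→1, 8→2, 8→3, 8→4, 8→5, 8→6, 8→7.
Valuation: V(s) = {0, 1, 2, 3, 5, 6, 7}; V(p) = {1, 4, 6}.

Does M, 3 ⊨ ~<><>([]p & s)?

At 3: <><>([]p & s) is false, so ~<><>([]p & s) is true.
  At 3: <><>([]p & s) requires <>([]p & s) at some successor in {0, 1, 2, 3, 4, 5, 6, 7, 8}.
    At 0: <>([]p & s) is false.
    At 1: <>([]p & s) is false.
    At 2: <>([]p & s) is false.
    At 3: <>([]p & s) is false.
    At 4: <>([]p & s) is false.
    At 5: <>([]p & s) is false.
    At 6: <>([]p & s) is false.
    At 7: <>([]p & s) is false.
    At 8: <>([]p & s) is false.
  So <><>([]p & s) is false at 3.

Yes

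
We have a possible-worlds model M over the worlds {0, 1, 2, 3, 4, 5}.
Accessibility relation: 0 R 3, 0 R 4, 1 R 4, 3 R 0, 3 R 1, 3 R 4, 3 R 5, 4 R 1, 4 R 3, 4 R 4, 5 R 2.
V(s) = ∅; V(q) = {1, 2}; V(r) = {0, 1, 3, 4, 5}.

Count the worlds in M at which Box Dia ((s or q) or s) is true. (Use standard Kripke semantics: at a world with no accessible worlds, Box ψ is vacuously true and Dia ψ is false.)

Let φ = Box Dia ((s or q) or s). Evaluate φ at each world:
  0 (successors {3, 4}): φ is true.
  1 (successors {4}): φ is true.
  2 (successors ∅): φ is true.
  3 (successors {0, 1, 4, 5}): φ is false.
  4 (successors {1, 3, 4}): φ is false.
  5 (successors {2}): φ is false.
For instance, at 1:
  At 1: Box Dia ((s or q) or s) requires Dia ((s or q) or s) at every successor {4}.
      At 4: Dia ((s or q) or s) requires (s or q) or s at some successor in {1, 3, 4}.
        (s or q) or s holds at 1, so Dia ((s or q) or s) is true at 4.
  So Box Dia ((s or q) or s) is true at 1.
Satisfying worlds: {0, 1, 2}

3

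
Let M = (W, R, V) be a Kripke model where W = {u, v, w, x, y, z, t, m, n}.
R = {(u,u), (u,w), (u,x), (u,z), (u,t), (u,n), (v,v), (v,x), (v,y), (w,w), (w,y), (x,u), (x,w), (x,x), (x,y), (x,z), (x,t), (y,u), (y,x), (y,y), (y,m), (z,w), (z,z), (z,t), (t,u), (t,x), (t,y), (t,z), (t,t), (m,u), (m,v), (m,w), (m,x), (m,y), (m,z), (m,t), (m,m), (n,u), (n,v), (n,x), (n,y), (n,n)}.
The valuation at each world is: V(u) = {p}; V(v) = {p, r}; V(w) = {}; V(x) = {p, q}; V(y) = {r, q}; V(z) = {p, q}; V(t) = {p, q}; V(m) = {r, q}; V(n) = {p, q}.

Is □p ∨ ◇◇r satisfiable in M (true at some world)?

Yes

Let φ = □p ∨ ◇◇r. Evaluate φ at each world:
  u (successors {u, w, x, z, t, n}): φ is true.
  v (successors {v, x, y}): φ is true.
  w (successors {w, y}): φ is true.
  x (successors {u, w, x, y, z, t}): φ is true.
  y (successors {u, x, y, m}): φ is true.
  z (successors {w, z, t}): φ is true.
  t (successors {u, x, y, z, t}): φ is true.
  m (successors {u, v, w, x, y, z, t, m}): φ is true.
  n (successors {u, v, x, y, n}): φ is true.
Detail at u (witness):
  At u: □p is false, ◇◇r is true, so □p ∨ ◇◇r is true.
    At u: □p requires p at every successor {u, w, x, z, t, n}.
      p fails at w, so □p is false at u.
    At u: ◇◇r requires ◇r at some successor in {u, w, x, z, t, n}.
      ◇r holds at w, so ◇◇r is true at u.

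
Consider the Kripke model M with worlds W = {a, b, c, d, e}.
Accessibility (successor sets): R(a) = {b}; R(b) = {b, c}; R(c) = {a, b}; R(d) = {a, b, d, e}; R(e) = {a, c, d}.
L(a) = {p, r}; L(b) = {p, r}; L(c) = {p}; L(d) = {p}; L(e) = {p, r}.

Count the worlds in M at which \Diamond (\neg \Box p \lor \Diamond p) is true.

5

Let φ = \Diamond (\neg \Box p \lor \Diamond p). Evaluate φ at each world:
  a (successors {b}): φ is true.
  b (successors {b, c}): φ is true.
  c (successors {a, b}): φ is true.
  d (successors {a, b, d, e}): φ is true.
  e (successors {a, c, d}): φ is true.
For instance, at c:
  At c: \Diamond (\neg \Box p \lor \Diamond p) requires \neg \Box p \lor \Diamond p at some successor in {a, b}.
    \neg \Box p \lor \Diamond p holds at a, so \Diamond (\neg \Box p \lor \Diamond p) is true at c.
      At a: \neg \Box p is false, \Diamond p is true, so \neg \Box p \lor \Diamond p is true.
Satisfying worlds: {a, b, c, d, e}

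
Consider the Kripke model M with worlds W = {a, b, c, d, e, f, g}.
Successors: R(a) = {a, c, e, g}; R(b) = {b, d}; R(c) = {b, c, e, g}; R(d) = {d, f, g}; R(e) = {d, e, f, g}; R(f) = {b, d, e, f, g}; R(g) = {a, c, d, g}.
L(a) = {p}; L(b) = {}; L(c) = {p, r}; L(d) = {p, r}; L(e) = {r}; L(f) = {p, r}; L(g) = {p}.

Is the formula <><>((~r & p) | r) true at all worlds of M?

Yes

Recall that <>ψ holds at a world iff ψ holds at some accessible world.
Let φ = <><>((~r & p) | r). Evaluate φ at each world:
  a (successors {a, c, e, g}): φ is true.
  b (successors {b, d}): φ is true.
  c (successors {b, c, e, g}): φ is true.
  d (successors {d, f, g}): φ is true.
  e (successors {d, e, f, g}): φ is true.
  f (successors {b, d, e, f, g}): φ is true.
  g (successors {a, c, d, g}): φ is true.
For instance, at f:
  At f: <><>((~r & p) | r) requires <>((~r & p) | r) at some successor in {b, d, e, f, g}.
    <>((~r & p) | r) holds at b, so <><>((~r & p) | r) is true at f.
      At b: <>((~r & p) | r) requires (~r & p) | r at some successor in {b, d}.
        (~r & p) | r holds at d, so <>((~r & p) | r) is true at b.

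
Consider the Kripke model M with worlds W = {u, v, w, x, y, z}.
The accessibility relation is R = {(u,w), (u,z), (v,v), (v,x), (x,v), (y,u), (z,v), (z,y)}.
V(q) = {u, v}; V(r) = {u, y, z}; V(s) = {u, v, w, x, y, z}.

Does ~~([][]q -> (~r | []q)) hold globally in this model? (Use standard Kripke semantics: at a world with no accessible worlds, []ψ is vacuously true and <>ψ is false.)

Recall that []ψ holds at a world iff ψ holds at every accessible world, and <>ψ holds iff ψ holds at some accessible world.
Let φ = ~~([][]q -> (~r | []q)). Evaluate φ at each world:
  u (successors {w, z}): φ is true.
  v (successors {v, x}): φ is true.
  w (successors ∅): φ is true.
  x (successors {v}): φ is true.
  y (successors {u}): φ is true.
  z (successors {v, y}): φ is true.
For instance, at v:
  At v: ~([][]q -> (~r | []q)) is false, so ~~([][]q -> (~r | []q)) is true.
    At v: [][]q -> (~r | []q) is true, so ~([][]q -> (~r | []q)) is false.
      At v: [][]q is false, ~r | []q is true, so [][]q -> (~r | []q) is true.

Yes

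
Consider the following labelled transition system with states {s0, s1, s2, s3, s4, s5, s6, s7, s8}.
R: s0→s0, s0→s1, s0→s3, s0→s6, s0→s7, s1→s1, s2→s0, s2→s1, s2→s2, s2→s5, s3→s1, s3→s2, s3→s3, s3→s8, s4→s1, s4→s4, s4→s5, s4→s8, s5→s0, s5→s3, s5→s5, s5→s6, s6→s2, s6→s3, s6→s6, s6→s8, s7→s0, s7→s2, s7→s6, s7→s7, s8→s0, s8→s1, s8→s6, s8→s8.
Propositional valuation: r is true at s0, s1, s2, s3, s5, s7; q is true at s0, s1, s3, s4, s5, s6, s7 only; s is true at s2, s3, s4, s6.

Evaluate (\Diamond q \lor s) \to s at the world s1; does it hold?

At s1: \Diamond q \lor s is true, s is false, so (\Diamond q \lor s) \to s is false.
  At s1: \Diamond q is true, s is false, so \Diamond q \lor s is true.
    At s1: \Diamond q requires q at some successor in {s1}.
      q holds at s1, so \Diamond q is true at s1.

No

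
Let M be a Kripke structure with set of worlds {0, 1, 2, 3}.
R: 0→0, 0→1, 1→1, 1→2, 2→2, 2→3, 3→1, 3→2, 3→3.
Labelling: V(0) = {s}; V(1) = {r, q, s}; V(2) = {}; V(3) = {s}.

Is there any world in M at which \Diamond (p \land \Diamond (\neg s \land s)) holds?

No

Let φ = \Diamond (p \land \Diamond (\neg s \land s)). Evaluate φ at each world:
  0 (successors {0, 1}): φ is false.
  1 (successors {1, 2}): φ is false.
  2 (successors {2, 3}): φ is false.
  3 (successors {1, 2, 3}): φ is false.
For instance, at 3:
  At 3: \Diamond (p \land \Diamond (\neg s \land s)) requires p \land \Diamond (\neg s \land s) at some successor in {1, 2, 3}.
    At 1: p \land \Diamond (\neg s \land s) is false.
    At 2: p \land \Diamond (\neg s \land s) is false.
    At 3: p \land \Diamond (\neg s \land s) is false.
  So \Diamond (p \land \Diamond (\neg s \land s)) is false at 3.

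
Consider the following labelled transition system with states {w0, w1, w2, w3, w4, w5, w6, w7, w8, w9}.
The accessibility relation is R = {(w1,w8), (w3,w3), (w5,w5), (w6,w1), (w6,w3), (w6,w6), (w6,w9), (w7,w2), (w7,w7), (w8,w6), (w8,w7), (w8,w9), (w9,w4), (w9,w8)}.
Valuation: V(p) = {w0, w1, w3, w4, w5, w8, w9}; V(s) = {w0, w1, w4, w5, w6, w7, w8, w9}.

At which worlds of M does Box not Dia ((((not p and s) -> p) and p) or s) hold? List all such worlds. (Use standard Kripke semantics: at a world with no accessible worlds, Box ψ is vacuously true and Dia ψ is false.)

Let φ = Box not Dia ((((not p and s) -> p) and p) or s). Evaluate φ at each world:
  w0 (successors ∅): φ is true.
  w1 (successors {w8}): φ is false.
  w2 (successors ∅): φ is true.
  w3 (successors {w3}): φ is false.
  w4 (successors ∅): φ is true.
  w5 (successors {w5}): φ is false.
  w6 (successors {w1, w3, w6, w9}): φ is false.
  w7 (successors {w2, w7}): φ is false.
  w8 (successors {w6, w7, w9}): φ is false.
  w9 (successors {w4, w8}): φ is false.
For instance, at w7:
  At w7: Box not Dia ((((not p and s) -> p) and p) or s) requires not Dia ((((not p and s) -> p) and p) or s) at every successor {w2, w7}.
    not Dia ((((not p and s) -> p) and p) or s) fails at w7, so Box not Dia ((((not p and s) -> p) and p) or s) is false at w7.
      At w7: Dia ((((not p and s) -> p) and p) or s) is true, so not Dia ((((not p and s) -> p) and p) or s) is false.
Satisfying worlds: {w0, w2, w4}

w0, w2, w4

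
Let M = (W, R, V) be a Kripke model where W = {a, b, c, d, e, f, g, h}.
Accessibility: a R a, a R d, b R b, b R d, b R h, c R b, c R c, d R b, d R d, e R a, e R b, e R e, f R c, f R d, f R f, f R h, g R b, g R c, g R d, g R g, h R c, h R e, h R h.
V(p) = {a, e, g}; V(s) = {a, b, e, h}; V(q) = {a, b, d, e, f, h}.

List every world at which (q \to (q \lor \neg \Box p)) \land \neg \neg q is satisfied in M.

Let φ = (q \to (q \lor \neg \Box p)) \land \neg \neg q. Evaluate φ at each world:
  a (successors {a, d}): φ is true.
  b (successors {b, d, h}): φ is true.
  c (successors {b, c}): φ is false.
  d (successors {b, d}): φ is true.
  e (successors {a, b, e}): φ is true.
  f (successors {c, d, f, h}): φ is true.
  g (successors {b, c, d, g}): φ is false.
  h (successors {c, e, h}): φ is true.
For instance, at d:
  At d: q \to (q \lor \neg \Box p) is true, \neg \neg q is true, so (q \to (q \lor \neg \Box p)) \land \neg \neg q is true.
    At d: q is true, q \lor \neg \Box p is true, so q \to (q \lor \neg \Box p) is true.
      At d: q is true, \neg \Box p is true, so q \lor \neg \Box p is true.
Satisfying worlds: {a, b, d, e, f, h}

a, b, d, e, f, h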